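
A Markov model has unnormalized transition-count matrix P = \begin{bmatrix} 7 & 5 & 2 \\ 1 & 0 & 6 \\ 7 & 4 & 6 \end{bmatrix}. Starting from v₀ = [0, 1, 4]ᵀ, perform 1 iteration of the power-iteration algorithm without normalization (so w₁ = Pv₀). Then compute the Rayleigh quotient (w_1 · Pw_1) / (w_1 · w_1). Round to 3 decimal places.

11.612

w1 = Pv₀ = (7·0 + 5·1 + 2·4; 1·0 + 0·1 + 6·4; 7·0 + 4·1 + 6·4) = (13, 24, 28)
Pw1 = (267, 181, 355)
w1·Pw1 = 13·267 + 24·181 + 28·355 = 17755; w1·w1 = 13·13 + 24·24 + 28·28 = 1529
λ ≈ 17755/1529 = 11.612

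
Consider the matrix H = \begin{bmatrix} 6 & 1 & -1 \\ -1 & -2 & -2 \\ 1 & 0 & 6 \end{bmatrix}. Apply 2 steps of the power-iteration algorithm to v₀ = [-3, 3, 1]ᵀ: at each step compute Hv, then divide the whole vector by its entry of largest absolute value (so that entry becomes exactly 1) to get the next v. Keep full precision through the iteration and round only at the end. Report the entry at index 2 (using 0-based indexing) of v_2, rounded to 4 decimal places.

-0.0192

Hv0 = (-16.00000, -5.00000, 3.00000); divide by -16.00000 → v1 = (1.00000, 0.31250, -0.18750)
Hv1 = (6.50000, -1.25000, -0.12500); divide by 6.50000 → v2 = (1.00000, -0.19231, -0.01923)
Requested entry of v2: 2/-104 = -0.0192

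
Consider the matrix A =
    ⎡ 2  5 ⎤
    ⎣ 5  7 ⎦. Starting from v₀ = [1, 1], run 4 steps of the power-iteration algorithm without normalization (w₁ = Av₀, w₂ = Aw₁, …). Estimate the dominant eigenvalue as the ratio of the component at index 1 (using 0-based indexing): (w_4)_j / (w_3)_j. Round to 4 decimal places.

10.0881

w1 = Av₀ = (7, 12)
w2 = Aw1 = (74, 119)
w3 = Aw2 = (743, 1203)
w4 = Aw3 = (7501, 12136)
Ratio at component: 12136 / 1203 = 10.0881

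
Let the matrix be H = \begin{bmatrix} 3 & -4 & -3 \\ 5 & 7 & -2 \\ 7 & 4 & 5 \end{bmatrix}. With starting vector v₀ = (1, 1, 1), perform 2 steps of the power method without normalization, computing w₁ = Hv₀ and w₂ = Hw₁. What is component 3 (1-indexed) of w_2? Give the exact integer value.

92

w1 = Hv₀ = (-4, 10, 16)
w2 = Hw1 = (-100, 18, 92)
The requested component of w2 is 92.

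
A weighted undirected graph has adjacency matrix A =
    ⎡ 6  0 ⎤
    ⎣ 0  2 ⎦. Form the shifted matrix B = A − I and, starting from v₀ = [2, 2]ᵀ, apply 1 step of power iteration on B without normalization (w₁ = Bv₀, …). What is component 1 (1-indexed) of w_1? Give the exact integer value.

10

B = A − I has rows (5, 0); (0, 1)
w1 = Bv₀ = (10, 2)
Requested component of w1: 10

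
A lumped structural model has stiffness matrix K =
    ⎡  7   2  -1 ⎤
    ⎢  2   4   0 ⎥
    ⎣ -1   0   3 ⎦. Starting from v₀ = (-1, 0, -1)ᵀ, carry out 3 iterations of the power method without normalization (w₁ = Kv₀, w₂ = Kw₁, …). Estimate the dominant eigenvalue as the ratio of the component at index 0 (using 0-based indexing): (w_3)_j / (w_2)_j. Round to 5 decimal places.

w1 = Kv₀ = (7·(-1) + 2·0 + (-1)·(-1); 2·(-1) + 4·0 + 0·(-1); (-1)·(-1) + 0·0 + 3·(-1)) = (-6, -2, -2)
w2 = Kw1 = (7·(-6) + 2·(-2) + (-1)·(-2); 2·(-6) + 4·(-2) + 0·(-2); (-1)·(-6) + 0·(-2) + 3·(-2)) = (-44, -20, 0)
w3 = Kw2 = (-348, -168, 44)
Ratio at component: -348 / -44 = 7.90909

7.90909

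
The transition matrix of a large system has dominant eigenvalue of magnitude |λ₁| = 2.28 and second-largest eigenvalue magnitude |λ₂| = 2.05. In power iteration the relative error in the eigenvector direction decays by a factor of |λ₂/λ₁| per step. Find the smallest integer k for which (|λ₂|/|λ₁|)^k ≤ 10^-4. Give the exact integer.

87

|λ₂/λ₁| = 2.05/2.28 = 0.89912
Need k ≥ ln(10^-4) / ln(0.89912) = -9.2103 / -0.1063 ≈ 86.616
Smallest integer k satisfying the bound: 87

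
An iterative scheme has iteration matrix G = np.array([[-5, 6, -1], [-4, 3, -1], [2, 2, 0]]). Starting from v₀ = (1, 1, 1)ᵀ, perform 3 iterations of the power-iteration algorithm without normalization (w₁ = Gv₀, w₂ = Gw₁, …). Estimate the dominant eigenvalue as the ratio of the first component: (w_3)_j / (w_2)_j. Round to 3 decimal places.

w1 = Gv₀ = (0, -2, 4)
w2 = Gw1 = (-16, -10, -4)
w3 = Gw2 = (24, 38, -52)
Ratio at component: 24 / -16 = -1.500

-1.500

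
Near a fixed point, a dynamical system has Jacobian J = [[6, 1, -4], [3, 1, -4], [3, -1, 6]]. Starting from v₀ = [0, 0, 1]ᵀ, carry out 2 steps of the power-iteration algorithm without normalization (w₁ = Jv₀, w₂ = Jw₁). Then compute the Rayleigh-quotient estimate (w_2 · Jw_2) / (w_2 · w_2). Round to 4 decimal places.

7.4497

w1 = Jv₀ = (6·0 + 1·0 + (-4)·1; 3·0 + 1·0 + (-4)·1; 3·0 + (-1)·0 + 6·1) = (-4, -4, 6)
w2 = Jw1 = (6·(-4) + 1·(-4) + (-4)·6; 3·(-4) + 1·(-4) + (-4)·6; 3·(-4) + (-1)·(-4) + 6·6) = (-52, -40, 28)
Jw2 = (-464, -308, 52)
w2·Jw2 = (-52)·(-464) + (-40)·(-308) + 28·52 = 37904; w2·w2 = (-52)·(-52) + (-40)·(-40) + 28·28 = 5088
λ ≈ 37904/5088 = 7.4497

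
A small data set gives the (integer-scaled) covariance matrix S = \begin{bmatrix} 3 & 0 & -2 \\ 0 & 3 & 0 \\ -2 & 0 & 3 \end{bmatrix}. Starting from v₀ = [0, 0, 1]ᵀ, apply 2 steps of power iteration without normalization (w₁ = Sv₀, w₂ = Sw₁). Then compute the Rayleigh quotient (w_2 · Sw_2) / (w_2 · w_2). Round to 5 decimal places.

λ ≈ 4.99361

w1 = Sv₀ = (-2, 0, 3)
w2 = Sw1 = (-12, 0, 13)
Sw2 = (-62, 0, 63)
w2·Sw2 = (-12)·(-62) + 0·0 + 13·63 = 1563; w2·w2 = (-12)·(-12) + 0·0 + 13·13 = 313
λ ≈ 1563/313 = 4.99361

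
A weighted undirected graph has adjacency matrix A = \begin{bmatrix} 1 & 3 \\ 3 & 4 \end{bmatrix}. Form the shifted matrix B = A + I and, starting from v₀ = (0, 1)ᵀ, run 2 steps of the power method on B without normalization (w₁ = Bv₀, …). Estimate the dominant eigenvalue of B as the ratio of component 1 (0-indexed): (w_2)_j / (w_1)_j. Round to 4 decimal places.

μ ≈ 6.8000

B = A + I has rows (2, 3); (3, 5)
w1 = Bv₀ = (2·0 + 3·1; 3·0 + 5·1) = (3, 5)
w2 = Bw1 = (2·3 + 3·5; 3·3 + 5·5) = (21, 34)
Ratio: 34/5 = 6.8000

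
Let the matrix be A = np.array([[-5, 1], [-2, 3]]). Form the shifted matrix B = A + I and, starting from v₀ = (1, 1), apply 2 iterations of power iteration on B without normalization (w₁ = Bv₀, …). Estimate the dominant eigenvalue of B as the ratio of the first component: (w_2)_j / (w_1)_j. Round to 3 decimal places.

μ ≈ -4.667

B = A + I has rows (-4, 1); (-2, 4)
w1 = Bv₀ = ((-4)·1 + 1·1; (-2)·1 + 4·1) = (-3, 2)
w2 = Bw1 = ((-4)·(-3) + 1·2; (-2)·(-3) + 4·2) = (14, 14)
Ratio: 14/-3 = -4.667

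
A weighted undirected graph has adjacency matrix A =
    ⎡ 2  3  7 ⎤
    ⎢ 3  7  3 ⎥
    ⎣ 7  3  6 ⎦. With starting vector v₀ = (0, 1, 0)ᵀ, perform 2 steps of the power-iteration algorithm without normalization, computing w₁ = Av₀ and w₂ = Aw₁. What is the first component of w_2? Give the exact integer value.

w1 = Av₀ = (2·0 + 3·1 + 7·0; 3·0 + 7·1 + 3·0; 7·0 + 3·1 + 6·0) = (3, 7, 3)
w2 = Aw1 = (2·3 + 3·7 + 7·3; 3·3 + 7·7 + 3·3; 7·3 + 3·7 + 6·3) = (48, 67, 60)
The requested component of w2 is 48.

48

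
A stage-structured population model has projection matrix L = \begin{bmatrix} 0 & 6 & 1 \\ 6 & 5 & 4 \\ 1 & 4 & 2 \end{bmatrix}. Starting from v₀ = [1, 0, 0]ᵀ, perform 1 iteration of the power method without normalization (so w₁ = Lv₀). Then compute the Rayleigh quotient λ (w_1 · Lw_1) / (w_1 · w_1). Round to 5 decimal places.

w1 = Lv₀ = (0·1 + 6·0 + 1·0; 6·1 + 5·0 + 4·0; 1·1 + 4·0 + 2·0) = (0, 6, 1)
Lw1 = (37, 34, 26)
w1·Lw1 = 0·37 + 6·34 + 1·26 = 230; w1·w1 = 0·0 + 6·6 + 1·1 = 37
λ ≈ 230/37 = 6.21622

λ ≈ 6.21622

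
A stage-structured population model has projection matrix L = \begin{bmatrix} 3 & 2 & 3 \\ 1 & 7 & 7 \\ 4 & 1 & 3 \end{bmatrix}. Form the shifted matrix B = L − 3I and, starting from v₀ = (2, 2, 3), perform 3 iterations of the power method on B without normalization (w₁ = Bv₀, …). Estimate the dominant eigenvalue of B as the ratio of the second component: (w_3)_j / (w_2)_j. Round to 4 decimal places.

B = L − 3I has rows (0, 2, 3); (1, 4, 7); (4, 1, 0)
w1 = Bv₀ = (13, 31, 10)
w2 = Bw1 = (92, 207, 83)
w3 = Bw2 = (663, 1501, 575)
Ratio: 1501/207 = 7.2512

μ ≈ 7.2512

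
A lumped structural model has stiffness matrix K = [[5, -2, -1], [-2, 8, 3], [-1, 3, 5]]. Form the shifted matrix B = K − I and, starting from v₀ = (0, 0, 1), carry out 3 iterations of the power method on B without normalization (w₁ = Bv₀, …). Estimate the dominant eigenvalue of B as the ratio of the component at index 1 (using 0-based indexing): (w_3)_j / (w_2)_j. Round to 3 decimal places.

B = K − I has rows (4, -2, -1); (-2, 7, 3); (-1, 3, 4)
w1 = Bv₀ = (4·0 + (-2)·0 + (-1)·1; (-2)·0 + 7·0 + 3·1; (-1)·0 + 3·0 + 4·1) = (-1, 3, 4)
w2 = Bw1 = (4·(-1) + (-2)·3 + (-1)·4; (-2)·(-1) + 7·3 + 3·4; (-1)·(-1) + 3·3 + 4·4) = (-14, 35, 26)
w3 = Bw2 = (-152, 351, 223)
Ratio: 351/35 = 10.029

10.029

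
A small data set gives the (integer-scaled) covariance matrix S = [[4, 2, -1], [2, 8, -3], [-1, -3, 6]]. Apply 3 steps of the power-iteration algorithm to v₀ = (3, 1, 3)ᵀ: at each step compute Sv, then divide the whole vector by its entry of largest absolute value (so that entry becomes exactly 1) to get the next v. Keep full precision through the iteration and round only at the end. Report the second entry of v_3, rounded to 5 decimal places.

Sv0 = (11.000000, 5.000000, 12.000000); divide by 12.000000 → v1 = (0.916667, 0.416667, 1.000000)
Sv1 = (3.500000, 2.166667, 3.833333); divide by 3.833333 → v2 = (0.913043, 0.565217, 1.000000)
Sv2 = (3.782609, 3.347826, 3.391304); divide by 3.782609 → v3 = (1.000000, 0.885057, 0.896552)
Requested entry of v3: 154/174 = 0.88506

0.88506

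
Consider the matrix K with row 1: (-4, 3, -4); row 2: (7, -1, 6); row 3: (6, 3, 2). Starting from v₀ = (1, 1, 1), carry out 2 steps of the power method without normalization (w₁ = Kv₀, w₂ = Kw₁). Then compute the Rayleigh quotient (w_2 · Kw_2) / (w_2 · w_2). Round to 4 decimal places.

w1 = Kv₀ = (-5, 12, 11)
w2 = Kw1 = (12, 19, 28)
Kw2 = (-103, 233, 185)
w2·Kw2 = 12·(-103) + 19·233 + 28·185 = 8371; w2·w2 = 12·12 + 19·19 + 28·28 = 1289
λ ≈ 8371/1289 = 6.4942

6.4942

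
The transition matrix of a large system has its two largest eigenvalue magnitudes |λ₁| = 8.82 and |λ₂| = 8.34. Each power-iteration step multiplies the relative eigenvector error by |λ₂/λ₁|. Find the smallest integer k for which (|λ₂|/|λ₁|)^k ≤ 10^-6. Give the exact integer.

|λ₂/λ₁| = 8.34/8.82 = 0.94558
Need k ≥ ln(10^-6) / ln(0.94558) = -13.8155 / -0.0560 ≈ 246.888
Smallest integer k satisfying the bound: 247

247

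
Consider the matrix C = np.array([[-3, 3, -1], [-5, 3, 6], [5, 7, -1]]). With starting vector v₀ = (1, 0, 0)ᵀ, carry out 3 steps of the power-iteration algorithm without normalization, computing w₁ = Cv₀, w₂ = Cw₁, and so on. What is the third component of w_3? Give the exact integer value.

210

w1 = Cv₀ = (-3, -5, 5)
w2 = Cw1 = (-11, 30, -55)
w3 = Cw2 = (178, -185, 210)
The requested component of w3 is 210.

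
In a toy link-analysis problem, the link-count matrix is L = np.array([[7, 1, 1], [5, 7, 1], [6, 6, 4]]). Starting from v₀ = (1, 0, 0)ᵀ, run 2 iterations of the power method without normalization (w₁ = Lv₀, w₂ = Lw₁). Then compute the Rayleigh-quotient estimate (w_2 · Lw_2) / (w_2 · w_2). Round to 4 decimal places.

11.9002

w1 = Lv₀ = (7·1 + 1·0 + 1·0; 5·1 + 7·0 + 1·0; 6·1 + 6·0 + 4·0) = (7, 5, 6)
w2 = Lw1 = (7·7 + 1·5 + 1·6; 5·7 + 7·5 + 1·6; 6·7 + 6·5 + 4·6) = (60, 76, 96)
Lw2 = (592, 928, 1200)
w2·Lw2 = 60·592 + 76·928 + 96·1200 = 221248; w2·w2 = 60·60 + 76·76 + 96·96 = 18592
λ ≈ 221248/18592 = 11.9002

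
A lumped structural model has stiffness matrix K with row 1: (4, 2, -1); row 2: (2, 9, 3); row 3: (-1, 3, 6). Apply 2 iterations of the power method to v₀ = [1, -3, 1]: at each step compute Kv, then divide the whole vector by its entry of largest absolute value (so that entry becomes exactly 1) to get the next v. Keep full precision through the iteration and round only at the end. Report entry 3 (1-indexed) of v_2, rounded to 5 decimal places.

Kv0 = (-3.000000, -22.000000, -4.000000); divide by -22.000000 → v1 = (0.136364, 1.000000, 0.181818)
Kv1 = (2.363636, 9.818182, 3.954545); divide by 9.818182 → v2 = (0.240741, 1.000000, 0.402778)
Requested entry of v2: -87/-216 = 0.40278

0.40278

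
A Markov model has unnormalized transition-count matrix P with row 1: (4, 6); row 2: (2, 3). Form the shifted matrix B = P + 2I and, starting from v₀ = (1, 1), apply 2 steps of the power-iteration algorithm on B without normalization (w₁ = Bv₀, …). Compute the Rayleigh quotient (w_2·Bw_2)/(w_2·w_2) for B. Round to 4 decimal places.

B = P + 2I has rows (6, 6); (2, 5)
w1 = Bv₀ = (12, 7)
w2 = Bw1 = (114, 59)
Bw2 = (1038, 523)
w2·Bw2 = 149189; w2·w2 = 16477; μ ≈ 149189/16477 = 9.0544

μ ≈ 9.0544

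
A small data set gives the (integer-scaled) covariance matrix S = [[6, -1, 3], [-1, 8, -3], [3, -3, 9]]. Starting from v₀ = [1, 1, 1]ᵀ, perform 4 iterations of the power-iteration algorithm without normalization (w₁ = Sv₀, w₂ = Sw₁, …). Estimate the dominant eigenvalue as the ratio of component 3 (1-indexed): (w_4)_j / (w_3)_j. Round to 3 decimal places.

w1 = Sv₀ = (6·1 + (-1)·1 + 3·1; (-1)·1 + 8·1 + (-3)·1; 3·1 + (-3)·1 + 9·1) = (8, 4, 9)
w2 = Sw1 = (6·8 + (-1)·4 + 3·9; (-1)·8 + 8·4 + (-3)·9; 3·8 + (-3)·4 + 9·9) = (71, -3, 93)
w3 = Sw2 = (708, -374, 1059)
w4 = Sw3 = (7799, -6877, 12777)
Ratio at component: 12777 / 1059 = 12.065

12.065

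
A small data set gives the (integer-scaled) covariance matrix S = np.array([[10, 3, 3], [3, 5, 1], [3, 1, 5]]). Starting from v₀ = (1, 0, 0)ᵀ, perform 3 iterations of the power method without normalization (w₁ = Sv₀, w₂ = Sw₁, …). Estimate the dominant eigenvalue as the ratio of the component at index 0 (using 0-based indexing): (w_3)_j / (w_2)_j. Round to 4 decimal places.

w1 = Sv₀ = (10·1 + 3·0 + 3·0; 3·1 + 5·0 + 1·0; 3·1 + 1·0 + 5·0) = (10, 3, 3)
w2 = Sw1 = (10·10 + 3·3 + 3·3; 3·10 + 5·3 + 1·3; 3·10 + 1·3 + 5·3) = (118, 48, 48)
w3 = Sw2 = (1468, 642, 642)
Ratio at component: 1468 / 118 = 12.4407

λ ≈ 12.4407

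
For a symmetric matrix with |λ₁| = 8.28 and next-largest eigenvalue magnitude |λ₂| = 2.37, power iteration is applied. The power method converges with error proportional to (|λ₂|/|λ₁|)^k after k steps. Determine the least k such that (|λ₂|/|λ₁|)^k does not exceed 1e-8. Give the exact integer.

|λ₂/λ₁| = 2.37/8.28 = 0.28623
Need k ≥ ln(1e-8) / ln(0.28623) = -18.4207 / -1.2510 ≈ 14.725
Smallest integer k satisfying the bound: 15

15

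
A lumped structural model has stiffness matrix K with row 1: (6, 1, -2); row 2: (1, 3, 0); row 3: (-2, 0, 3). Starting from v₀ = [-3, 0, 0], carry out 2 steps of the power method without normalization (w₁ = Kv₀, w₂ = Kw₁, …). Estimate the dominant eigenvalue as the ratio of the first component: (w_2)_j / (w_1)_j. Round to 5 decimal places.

w1 = Kv₀ = (-18, -3, 6)
w2 = Kw1 = (-123, -27, 54)
Ratio at component: -123 / -18 = 6.83333

6.83333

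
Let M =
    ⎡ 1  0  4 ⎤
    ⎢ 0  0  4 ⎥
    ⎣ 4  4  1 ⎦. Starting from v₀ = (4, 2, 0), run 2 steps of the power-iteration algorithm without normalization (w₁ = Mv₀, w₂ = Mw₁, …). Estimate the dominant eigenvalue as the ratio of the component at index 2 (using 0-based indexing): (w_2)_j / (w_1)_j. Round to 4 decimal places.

1.6667

w1 = Mv₀ = (4, 0, 24)
w2 = Mw1 = (100, 96, 40)
Ratio at component: 40 / 24 = 1.6667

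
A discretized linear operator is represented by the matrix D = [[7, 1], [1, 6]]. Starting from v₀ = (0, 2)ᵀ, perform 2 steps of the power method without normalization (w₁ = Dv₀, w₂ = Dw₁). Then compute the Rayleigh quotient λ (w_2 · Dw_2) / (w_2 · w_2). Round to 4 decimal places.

w1 = Dv₀ = (2, 12)
w2 = Dw1 = (26, 74)
Dw2 = (256, 470)
w2·Dw2 = 26·256 + 74·470 = 41436; w2·w2 = 26·26 + 74·74 = 6152
λ ≈ 41436/6152 = 6.7354

λ ≈ 6.7354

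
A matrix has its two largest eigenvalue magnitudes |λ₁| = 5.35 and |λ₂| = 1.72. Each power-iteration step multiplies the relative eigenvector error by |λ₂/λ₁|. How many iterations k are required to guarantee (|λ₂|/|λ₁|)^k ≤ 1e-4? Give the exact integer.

|λ₂/λ₁| = 1.72/5.35 = 0.32150
Need k ≥ ln(1e-4) / ln(0.32150) = -9.2103 / -1.1348 ≈ 8.116
Smallest integer k satisfying the bound: 9

9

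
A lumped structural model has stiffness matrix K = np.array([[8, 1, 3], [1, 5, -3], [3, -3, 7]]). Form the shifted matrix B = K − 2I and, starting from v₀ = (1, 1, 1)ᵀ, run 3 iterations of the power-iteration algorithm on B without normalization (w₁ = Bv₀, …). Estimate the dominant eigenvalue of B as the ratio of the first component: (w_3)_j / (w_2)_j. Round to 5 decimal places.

B = K − 2I has rows (6, 1, 3); (1, 3, -3); (3, -3, 5)
w1 = Bv₀ = (6·1 + 1·1 + 3·1; 1·1 + 3·1 + (-3)·1; 3·1 + (-3)·1 + 5·1) = (10, 1, 5)
w2 = Bw1 = (6·10 + 1·1 + 3·5; 1·10 + 3·1 + (-3)·5; 3·10 + (-3)·1 + 5·5) = (76, -2, 52)
w3 = Bw2 = (610, -86, 494)
Ratio: 610/76 = 8.02632

8.02632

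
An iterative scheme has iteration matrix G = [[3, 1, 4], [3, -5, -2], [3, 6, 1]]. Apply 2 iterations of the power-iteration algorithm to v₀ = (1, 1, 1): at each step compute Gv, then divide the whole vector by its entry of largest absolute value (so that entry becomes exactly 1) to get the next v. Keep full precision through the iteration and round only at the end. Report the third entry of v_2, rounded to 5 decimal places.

Gv0 = (8.000000, -4.000000, 10.000000); divide by 10.000000 → v1 = (0.800000, -0.400000, 1.000000)
Gv1 = (6.000000, 2.400000, 1.000000); divide by 6.000000 → v2 = (1.000000, 0.400000, 0.166667)
Requested entry of v2: 10/60 = 0.16667

0.16667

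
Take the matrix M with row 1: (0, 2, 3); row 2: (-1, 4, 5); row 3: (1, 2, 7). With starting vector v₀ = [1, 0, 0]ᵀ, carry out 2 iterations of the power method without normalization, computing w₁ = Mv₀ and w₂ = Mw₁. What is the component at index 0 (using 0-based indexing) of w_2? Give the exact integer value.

1

w1 = Mv₀ = (0, -1, 1)
w2 = Mw1 = (1, 1, 5)
The requested component of w2 is 1.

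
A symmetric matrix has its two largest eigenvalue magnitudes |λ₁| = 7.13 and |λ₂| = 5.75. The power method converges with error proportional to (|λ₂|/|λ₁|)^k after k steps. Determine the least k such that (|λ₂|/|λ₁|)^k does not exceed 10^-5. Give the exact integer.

|λ₂/λ₁| = 5.75/7.13 = 0.80645
Need k ≥ ln(10^-5) / ln(0.80645) = -11.5129 / -0.2151 ≈ 53.521
Smallest integer k satisfying the bound: 54

54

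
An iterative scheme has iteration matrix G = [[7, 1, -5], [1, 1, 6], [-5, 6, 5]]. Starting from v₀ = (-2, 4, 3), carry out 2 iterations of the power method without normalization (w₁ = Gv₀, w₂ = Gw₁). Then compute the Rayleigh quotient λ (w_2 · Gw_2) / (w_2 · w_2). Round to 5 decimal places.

λ ≈ 12.05932

w1 = Gv₀ = (7·(-2) + 1·4 + (-5)·3; 1·(-2) + 1·4 + 6·3; (-5)·(-2) + 6·4 + 5·3) = (-25, 20, 49)
w2 = Gw1 = (7·(-25) + 1·20 + (-5)·49; 1·(-25) + 1·20 + 6·49; (-5)·(-25) + 6·20 + 5·49) = (-400, 289, 490)
Gw2 = (-4961, 2829, 6184)
w2·Gw2 = (-400)·(-4961) + 289·2829 + 490·6184 = 5832141; w2·w2 = (-400)·(-400) + 289·289 + 490·490 = 483621
λ ≈ 5832141/483621 = 12.05932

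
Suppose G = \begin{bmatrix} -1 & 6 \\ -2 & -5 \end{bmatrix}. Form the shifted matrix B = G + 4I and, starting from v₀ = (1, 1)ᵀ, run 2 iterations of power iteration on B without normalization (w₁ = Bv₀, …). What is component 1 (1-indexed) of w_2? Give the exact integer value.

9

B = G + 4I has rows (3, 6); (-2, -1)
w1 = Bv₀ = (3·1 + 6·1; (-2)·1 + (-1)·1) = (9, -3)
w2 = Bw1 = (3·9 + 6·(-3); (-2)·9 + (-1)·(-3)) = (9, -15)
Requested component of w2: 9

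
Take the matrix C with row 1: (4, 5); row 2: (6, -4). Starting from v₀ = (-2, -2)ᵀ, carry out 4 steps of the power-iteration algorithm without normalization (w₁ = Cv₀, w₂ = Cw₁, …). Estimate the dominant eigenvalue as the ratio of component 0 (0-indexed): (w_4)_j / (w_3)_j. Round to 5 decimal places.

w1 = Cv₀ = (4·(-2) + 5·(-2); 6·(-2) + (-4)·(-2)) = (-18, -4)
w2 = Cw1 = (4·(-18) + 5·(-4); 6·(-18) + (-4)·(-4)) = (-92, -92)
w3 = Cw2 = (-828, -184)
w4 = Cw3 = (-4232, -4232)
Ratio at component: -4232 / -828 = 5.11111

5.11111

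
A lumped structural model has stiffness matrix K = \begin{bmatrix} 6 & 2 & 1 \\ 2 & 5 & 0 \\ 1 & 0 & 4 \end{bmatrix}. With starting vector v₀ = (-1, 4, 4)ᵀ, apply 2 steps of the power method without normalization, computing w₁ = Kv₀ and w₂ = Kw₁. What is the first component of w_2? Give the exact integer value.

87

w1 = Kv₀ = (6·(-1) + 2·4 + 1·4; 2·(-1) + 5·4 + 0·4; 1·(-1) + 0·4 + 4·4) = (6, 18, 15)
w2 = Kw1 = (6·6 + 2·18 + 1·15; 2·6 + 5·18 + 0·15; 1·6 + 0·18 + 4·15) = (87, 102, 66)
The requested component of w2 is 87.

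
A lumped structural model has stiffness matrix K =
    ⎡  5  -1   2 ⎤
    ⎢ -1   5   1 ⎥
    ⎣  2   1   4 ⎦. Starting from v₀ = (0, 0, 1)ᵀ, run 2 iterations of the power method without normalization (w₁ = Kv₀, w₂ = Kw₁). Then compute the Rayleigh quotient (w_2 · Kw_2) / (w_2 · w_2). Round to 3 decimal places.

w1 = Kv₀ = (2, 1, 4)
w2 = Kw1 = (17, 7, 21)
Kw2 = (120, 39, 125)
w2·Kw2 = 17·120 + 7·39 + 21·125 = 4938; w2·w2 = 17·17 + 7·7 + 21·21 = 779
λ ≈ 4938/779 = 6.339

6.339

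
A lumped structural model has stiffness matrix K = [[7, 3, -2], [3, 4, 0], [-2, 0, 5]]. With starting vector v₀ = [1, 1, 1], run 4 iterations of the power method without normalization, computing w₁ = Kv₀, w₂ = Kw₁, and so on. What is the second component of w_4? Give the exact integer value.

w1 = Kv₀ = (8, 7, 3)
w2 = Kw1 = (71, 52, -1)
w3 = Kw2 = (655, 421, -147)
w4 = Kw3 = (6142, 3649, -2045)
The requested component of w4 is 3649.

3649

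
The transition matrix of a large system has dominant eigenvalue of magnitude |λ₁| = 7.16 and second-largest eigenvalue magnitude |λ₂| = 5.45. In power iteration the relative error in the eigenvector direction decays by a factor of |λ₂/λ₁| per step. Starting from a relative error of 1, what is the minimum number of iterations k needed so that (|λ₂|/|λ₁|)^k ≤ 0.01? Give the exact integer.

|λ₂/λ₁| = 5.45/7.16 = 0.76117
Need k ≥ ln(0.01) / ln(0.76117) = -4.6052 / -0.2729 ≈ 16.875
Smallest integer k satisfying the bound: 17

17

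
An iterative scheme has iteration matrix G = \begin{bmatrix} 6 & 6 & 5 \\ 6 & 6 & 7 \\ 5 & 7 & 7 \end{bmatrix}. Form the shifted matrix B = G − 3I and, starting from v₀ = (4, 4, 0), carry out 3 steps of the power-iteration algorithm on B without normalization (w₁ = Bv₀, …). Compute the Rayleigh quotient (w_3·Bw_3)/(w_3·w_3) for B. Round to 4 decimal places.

μ ≈ 15.3842

B = G − 3I has rows (3, 6, 5); (6, 3, 7); (5, 7, 4)
w1 = Bv₀ = (3·4 + 6·4 + 5·0; 6·4 + 3·4 + 7·0; 5·4 + 7·4 + 4·0) = (36, 36, 48)
w2 = Bw1 = (3·36 + 6·36 + 5·48; 6·36 + 3·36 + 7·48; 5·36 + 7·36 + 4·48) = (564, 660, 624)
w3 = Bw2 = (8772, 9732, 9936)
Bw3 = (134388, 151380, 151728)
w3·Bw3 = 4159651104; w3·w3 = 270383904; μ ≈ 4159651104/270383904 = 15.3842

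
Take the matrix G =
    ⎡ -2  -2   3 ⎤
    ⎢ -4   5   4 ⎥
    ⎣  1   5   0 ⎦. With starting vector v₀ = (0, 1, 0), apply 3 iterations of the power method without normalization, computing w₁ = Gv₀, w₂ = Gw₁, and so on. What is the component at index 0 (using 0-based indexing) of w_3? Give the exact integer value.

-55

w1 = Gv₀ = ((-2)·0 + (-2)·1 + 3·0; (-4)·0 + 5·1 + 4·0; 1·0 + 5·1 + 0·0) = (-2, 5, 5)
w2 = Gw1 = ((-2)·(-2) + (-2)·5 + 3·5; (-4)·(-2) + 5·5 + 4·5; 1·(-2) + 5·5 + 0·5) = (9, 53, 23)
w3 = Gw2 = (-55, 321, 274)
The requested component of w3 is -55.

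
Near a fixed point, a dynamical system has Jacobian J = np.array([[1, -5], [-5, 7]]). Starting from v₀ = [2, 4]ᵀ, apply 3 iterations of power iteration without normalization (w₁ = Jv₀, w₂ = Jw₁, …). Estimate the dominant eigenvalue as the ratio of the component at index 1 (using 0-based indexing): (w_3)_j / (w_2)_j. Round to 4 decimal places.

w1 = Jv₀ = (-18, 18)
w2 = Jw1 = (-108, 216)
w3 = Jw2 = (-1188, 2052)
Ratio at component: 2052 / 216 = 9.5000

λ ≈ 9.5000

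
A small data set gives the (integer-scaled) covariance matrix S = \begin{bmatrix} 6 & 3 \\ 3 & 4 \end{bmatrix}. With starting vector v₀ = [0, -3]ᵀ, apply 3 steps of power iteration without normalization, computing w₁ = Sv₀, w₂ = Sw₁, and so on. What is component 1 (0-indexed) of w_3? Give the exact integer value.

w1 = Sv₀ = (6·0 + 3·(-3); 3·0 + 4·(-3)) = (-9, -12)
w2 = Sw1 = (6·(-9) + 3·(-12); 3·(-9) + 4·(-12)) = (-90, -75)
w3 = Sw2 = (-765, -570)
The requested component of w3 is -570.

-570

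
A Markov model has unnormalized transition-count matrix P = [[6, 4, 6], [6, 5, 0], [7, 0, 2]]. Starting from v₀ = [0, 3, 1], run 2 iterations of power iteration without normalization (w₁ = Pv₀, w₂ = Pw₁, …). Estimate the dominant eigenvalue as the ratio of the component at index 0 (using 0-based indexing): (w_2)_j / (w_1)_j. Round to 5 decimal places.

10.00000

w1 = Pv₀ = (6·0 + 4·3 + 6·1; 6·0 + 5·3 + 0·1; 7·0 + 0·3 + 2·1) = (18, 15, 2)
w2 = Pw1 = (6·18 + 4·15 + 6·2; 6·18 + 5·15 + 0·2; 7·18 + 0·15 + 2·2) = (180, 183, 130)
Ratio at component: 180 / 18 = 10.00000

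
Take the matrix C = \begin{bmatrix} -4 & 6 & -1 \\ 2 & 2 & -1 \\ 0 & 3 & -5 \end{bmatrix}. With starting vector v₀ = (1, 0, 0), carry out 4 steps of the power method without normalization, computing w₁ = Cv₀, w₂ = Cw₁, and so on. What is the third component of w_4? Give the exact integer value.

w1 = Cv₀ = (-4, 2, 0)
w2 = Cw1 = (28, -4, 6)
w3 = Cw2 = (-142, 42, -42)
w4 = Cw3 = (862, -158, 336)
The requested component of w4 is 336.

336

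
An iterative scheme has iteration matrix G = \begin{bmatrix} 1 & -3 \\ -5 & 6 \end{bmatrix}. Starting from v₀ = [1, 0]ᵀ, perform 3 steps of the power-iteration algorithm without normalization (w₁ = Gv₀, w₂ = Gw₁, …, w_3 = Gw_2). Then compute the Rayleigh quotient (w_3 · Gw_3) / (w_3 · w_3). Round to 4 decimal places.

8.1016

w1 = Gv₀ = (1·1 + (-3)·0; (-5)·1 + 6·0) = (1, -5)
w2 = Gw1 = (1·1 + (-3)·(-5); (-5)·1 + 6·(-5)) = (16, -35)
w3 = Gw2 = (121, -290)
Gw3 = (991, -2345)
w3·Gw3 = 121·991 + (-290)·(-2345) = 799961; w3·w3 = 121·121 + (-290)·(-290) = 98741
λ ≈ 799961/98741 = 8.1016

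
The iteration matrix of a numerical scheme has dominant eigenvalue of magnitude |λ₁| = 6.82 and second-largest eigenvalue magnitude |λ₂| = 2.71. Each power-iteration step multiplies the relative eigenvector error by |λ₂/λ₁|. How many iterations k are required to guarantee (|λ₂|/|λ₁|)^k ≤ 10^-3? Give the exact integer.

|λ₂/λ₁| = 2.71/6.82 = 0.39736
Need k ≥ ln(10^-3) / ln(0.39736) = -6.9078 / -0.9229 ≈ 7.485
Smallest integer k satisfying the bound: 8

8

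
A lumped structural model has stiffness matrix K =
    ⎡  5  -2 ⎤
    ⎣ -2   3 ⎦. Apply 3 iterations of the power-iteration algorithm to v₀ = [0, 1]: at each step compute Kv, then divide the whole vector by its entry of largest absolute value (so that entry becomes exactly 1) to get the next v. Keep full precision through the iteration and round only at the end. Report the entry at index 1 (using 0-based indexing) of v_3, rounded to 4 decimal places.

-0.6698

Kv0 = (-2.00000, 3.00000); divide by 3.00000 → v1 = (-0.66667, 1.00000)
Kv1 = (-5.33333, 4.33333); divide by -5.33333 → v2 = (1.00000, -0.81250)
Kv2 = (6.62500, -4.43750); divide by 6.62500 → v3 = (1.00000, -0.66981)
Requested entry of v3: 71/-106 = -0.6698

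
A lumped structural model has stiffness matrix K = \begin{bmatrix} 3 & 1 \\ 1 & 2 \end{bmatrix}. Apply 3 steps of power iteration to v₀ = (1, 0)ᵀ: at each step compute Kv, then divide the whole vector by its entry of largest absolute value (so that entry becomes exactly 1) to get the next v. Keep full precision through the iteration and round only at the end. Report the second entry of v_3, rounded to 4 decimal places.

0.5714

Kv0 = (3.00000, 1.00000); divide by 3.00000 → v1 = (1.00000, 0.33333)
Kv1 = (3.33333, 1.66667); divide by 3.33333 → v2 = (1.00000, 0.50000)
Kv2 = (3.50000, 2.00000); divide by 3.50000 → v3 = (1.00000, 0.57143)
Requested entry of v3: 20/35 = 0.5714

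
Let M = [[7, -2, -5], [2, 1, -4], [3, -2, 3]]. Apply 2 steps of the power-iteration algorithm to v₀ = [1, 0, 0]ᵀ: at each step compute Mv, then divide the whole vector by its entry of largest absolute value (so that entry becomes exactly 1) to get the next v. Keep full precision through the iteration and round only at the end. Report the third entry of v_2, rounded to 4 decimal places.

0.8667

Mv0 = (7.00000, 2.00000, 3.00000); divide by 7.00000 → v1 = (1.00000, 0.28571, 0.42857)
Mv1 = (4.28571, 0.57143, 3.71429); divide by 4.28571 → v2 = (1.00000, 0.13333, 0.86667)
Requested entry of v2: 26/30 = 0.8667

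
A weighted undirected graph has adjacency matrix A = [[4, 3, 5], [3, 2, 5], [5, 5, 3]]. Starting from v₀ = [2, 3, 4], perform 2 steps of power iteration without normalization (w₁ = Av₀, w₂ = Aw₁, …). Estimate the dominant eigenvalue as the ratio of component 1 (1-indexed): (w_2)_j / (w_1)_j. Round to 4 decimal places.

w1 = Av₀ = (37, 32, 37)
w2 = Aw1 = (429, 360, 456)
Ratio at component: 429 / 37 = 11.5946

11.5946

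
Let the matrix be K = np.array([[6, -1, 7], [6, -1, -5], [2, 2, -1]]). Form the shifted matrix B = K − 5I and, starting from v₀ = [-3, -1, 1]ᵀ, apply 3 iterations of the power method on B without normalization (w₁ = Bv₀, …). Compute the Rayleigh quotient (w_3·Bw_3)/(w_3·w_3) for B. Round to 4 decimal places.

B = K − 5I has rows (1, -1, 7); (6, -6, -5); (2, 2, -6)
w1 = Bv₀ = (1·(-3) + (-1)·(-1) + 7·1; 6·(-3) + (-6)·(-1) + (-5)·1; 2·(-3) + 2·(-1) + (-6)·1) = (5, -17, -14)
w2 = Bw1 = (1·5 + (-1)·(-17) + 7·(-14); 6·5 + (-6)·(-17) + (-5)·(-14); 2·5 + 2·(-17) + (-6)·(-14)) = (-76, 202, 60)
w3 = Bw2 = (142, -1968, -108)
Bw3 = (1354, 13200, -3004)
w3·Bw3 = -25460900; w3·w3 = 3904852; μ ≈ -25460900/3904852 = -6.5203

-6.5203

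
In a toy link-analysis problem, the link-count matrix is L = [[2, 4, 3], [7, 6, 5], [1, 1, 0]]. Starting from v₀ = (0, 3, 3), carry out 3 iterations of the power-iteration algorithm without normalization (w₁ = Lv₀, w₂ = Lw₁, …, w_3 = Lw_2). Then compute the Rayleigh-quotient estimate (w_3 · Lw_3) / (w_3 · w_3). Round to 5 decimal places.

λ ≈ 10.42821

w1 = Lv₀ = (2·0 + 4·3 + 3·3; 7·0 + 6·3 + 5·3; 1·0 + 1·3 + 0·3) = (21, 33, 3)
w2 = Lw1 = (2·21 + 4·33 + 3·3; 7·21 + 6·33 + 5·3; 1·21 + 1·33 + 0·3) = (183, 360, 54)
w3 = Lw2 = (1968, 3711, 543)
Lw3 = (20409, 38757, 5679)
w3·Lw3 = 1968·20409 + 3711·38757 + 543·5679 = 187075836; w3·w3 = 1968·1968 + 3711·3711 + 543·543 = 17939394
λ ≈ 187075836/17939394 = 10.42821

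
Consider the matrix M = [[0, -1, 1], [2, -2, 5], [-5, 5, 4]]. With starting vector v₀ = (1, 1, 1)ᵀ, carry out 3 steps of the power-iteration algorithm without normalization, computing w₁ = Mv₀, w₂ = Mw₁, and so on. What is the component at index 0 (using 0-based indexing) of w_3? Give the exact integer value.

w1 = Mv₀ = (0, 5, 4)
w2 = Mw1 = (-1, 10, 41)
w3 = Mw2 = (31, 183, 219)
The requested component of w3 is 31.

31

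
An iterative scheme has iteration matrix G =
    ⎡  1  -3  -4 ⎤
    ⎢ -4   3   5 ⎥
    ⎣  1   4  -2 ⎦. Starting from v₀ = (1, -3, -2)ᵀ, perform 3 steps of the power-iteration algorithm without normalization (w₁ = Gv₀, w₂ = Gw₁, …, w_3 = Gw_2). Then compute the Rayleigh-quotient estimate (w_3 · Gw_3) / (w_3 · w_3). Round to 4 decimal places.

w1 = Gv₀ = (18, -23, -7)
w2 = Gw1 = (115, -176, -60)
w3 = Gw2 = (883, -1288, -469)
Gw3 = (6623, -9741, -3331)
w3·Gw3 = 883·6623 + (-1288)·(-9741) + (-469)·(-3331) = 19956756; w3·w3 = 883·883 + (-1288)·(-1288) + (-469)·(-469) = 2658594
λ ≈ 19956756/2658594 = 7.5065

λ ≈ 7.5065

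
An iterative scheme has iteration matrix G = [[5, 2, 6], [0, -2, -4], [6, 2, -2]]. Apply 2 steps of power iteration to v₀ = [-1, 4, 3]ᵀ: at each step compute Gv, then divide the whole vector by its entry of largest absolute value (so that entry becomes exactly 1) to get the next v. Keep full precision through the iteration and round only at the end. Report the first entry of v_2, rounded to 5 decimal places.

0.43617

Gv0 = (21.000000, -20.000000, -4.000000); divide by 21.000000 → v1 = (1.000000, -0.952381, -0.190476)
Gv1 = (1.952381, 2.666667, 4.476190); divide by 4.476190 → v2 = (0.436170, 0.595745, 1.000000)
Requested entry of v2: 41/94 = 0.43617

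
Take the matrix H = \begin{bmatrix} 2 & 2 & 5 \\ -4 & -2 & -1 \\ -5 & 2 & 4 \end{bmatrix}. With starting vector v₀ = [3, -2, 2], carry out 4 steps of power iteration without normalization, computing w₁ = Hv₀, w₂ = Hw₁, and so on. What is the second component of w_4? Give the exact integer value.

w1 = Hv₀ = (12, -10, -11)
w2 = Hw1 = (-51, -17, -124)
w3 = Hw2 = (-756, 362, -275)
w4 = Hw3 = (-2163, 2575, 3404)
The requested component of w4 is 2575.

2575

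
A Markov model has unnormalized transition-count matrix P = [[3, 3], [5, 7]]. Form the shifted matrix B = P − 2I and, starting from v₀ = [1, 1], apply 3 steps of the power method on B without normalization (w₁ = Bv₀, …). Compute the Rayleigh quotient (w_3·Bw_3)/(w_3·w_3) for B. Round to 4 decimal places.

7.3547

B = P − 2I has rows (1, 3); (5, 5)
w1 = Bv₀ = (1·1 + 3·1; 5·1 + 5·1) = (4, 10)
w2 = Bw1 = (1·4 + 3·10; 5·4 + 5·10) = (34, 70)
w3 = Bw2 = (244, 520)
Bw3 = (1804, 3820)
w3·Bw3 = 2426576; w3·w3 = 329936; μ ≈ 2426576/329936 = 7.3547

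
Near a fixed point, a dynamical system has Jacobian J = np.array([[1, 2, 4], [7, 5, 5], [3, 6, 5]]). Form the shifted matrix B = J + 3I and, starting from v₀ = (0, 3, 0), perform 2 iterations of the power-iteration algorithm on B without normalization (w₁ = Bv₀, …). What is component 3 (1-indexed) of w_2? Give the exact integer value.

B = J + 3I has rows (4, 2, 4); (7, 8, 5); (3, 6, 8)
w1 = Bv₀ = (6, 24, 18)
w2 = Bw1 = (144, 324, 306)
Requested component of w2: 306

306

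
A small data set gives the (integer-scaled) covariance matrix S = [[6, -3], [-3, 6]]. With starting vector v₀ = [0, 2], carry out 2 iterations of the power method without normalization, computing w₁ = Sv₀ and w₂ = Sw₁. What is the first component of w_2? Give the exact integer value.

w1 = Sv₀ = (6·0 + (-3)·2; (-3)·0 + 6·2) = (-6, 12)
w2 = Sw1 = (6·(-6) + (-3)·12; (-3)·(-6) + 6·12) = (-72, 90)
The requested component of w2 is -72.

-72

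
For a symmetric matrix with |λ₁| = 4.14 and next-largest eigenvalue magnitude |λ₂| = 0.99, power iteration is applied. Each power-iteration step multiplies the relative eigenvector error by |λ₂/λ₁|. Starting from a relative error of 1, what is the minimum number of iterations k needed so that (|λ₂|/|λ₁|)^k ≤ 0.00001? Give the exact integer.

|λ₂/λ₁| = 0.99/4.14 = 0.23913
Need k ≥ ln(0.00001) / ln(0.23913) = -11.5129 / -1.4307 ≈ 8.047
Smallest integer k satisfying the bound: 9

9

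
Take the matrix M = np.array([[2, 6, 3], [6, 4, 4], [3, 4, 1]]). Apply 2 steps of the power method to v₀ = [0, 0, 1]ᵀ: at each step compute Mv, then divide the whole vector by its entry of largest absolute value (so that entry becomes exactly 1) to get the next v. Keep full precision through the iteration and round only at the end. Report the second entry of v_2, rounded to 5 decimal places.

Mv0 = (3.000000, 4.000000, 1.000000); divide by 4.000000 → v1 = (0.750000, 1.000000, 0.250000)
Mv1 = (8.250000, 9.500000, 6.500000); divide by 9.500000 → v2 = (0.868421, 1.000000, 0.684211)
Requested entry of v2: 38/38 = 1.00000

1.00000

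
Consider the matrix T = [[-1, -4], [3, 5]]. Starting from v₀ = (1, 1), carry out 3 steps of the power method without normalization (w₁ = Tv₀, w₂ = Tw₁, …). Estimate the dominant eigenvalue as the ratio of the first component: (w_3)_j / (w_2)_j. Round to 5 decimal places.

w1 = Tv₀ = ((-1)·1 + (-4)·1; 3·1 + 5·1) = (-5, 8)
w2 = Tw1 = ((-1)·(-5) + (-4)·8; 3·(-5) + 5·8) = (-27, 25)
w3 = Tw2 = (-73, 44)
Ratio at component: -73 / -27 = 2.70370

2.70370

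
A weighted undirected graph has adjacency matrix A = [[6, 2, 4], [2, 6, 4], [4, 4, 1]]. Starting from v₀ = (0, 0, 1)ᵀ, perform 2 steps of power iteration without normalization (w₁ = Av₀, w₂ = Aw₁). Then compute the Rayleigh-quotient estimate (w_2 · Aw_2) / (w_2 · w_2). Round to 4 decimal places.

w1 = Av₀ = (6·0 + 2·0 + 4·1; 2·0 + 6·0 + 4·1; 4·0 + 4·0 + 1·1) = (4, 4, 1)
w2 = Aw1 = (6·4 + 2·4 + 4·1; 2·4 + 6·4 + 4·1; 4·4 + 4·4 + 1·1) = (36, 36, 33)
Aw2 = (420, 420, 321)
w2·Aw2 = 36·420 + 36·420 + 33·321 = 40833; w2·w2 = 36·36 + 36·36 + 33·33 = 3681
λ ≈ 40833/3681 = 11.0929

λ ≈ 11.0929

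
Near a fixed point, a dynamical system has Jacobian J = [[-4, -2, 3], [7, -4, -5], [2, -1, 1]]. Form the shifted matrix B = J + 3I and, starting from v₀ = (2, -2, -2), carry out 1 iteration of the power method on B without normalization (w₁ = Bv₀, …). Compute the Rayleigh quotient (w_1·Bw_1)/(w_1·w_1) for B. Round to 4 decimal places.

μ ≈ -1.2126

B = J + 3I has rows (-1, -2, 3); (7, -1, -5); (2, -1, 4)
w1 = Bv₀ = ((-1)·2 + (-2)·(-2) + 3·(-2); 7·2 + (-1)·(-2) + (-5)·(-2); 2·2 + (-1)·(-2) + 4·(-2)) = (-4, 26, -2)
Bw1 = (-54, -44, -42)
w1·Bw1 = -844; w1·w1 = 696; μ ≈ -844/696 = -1.2126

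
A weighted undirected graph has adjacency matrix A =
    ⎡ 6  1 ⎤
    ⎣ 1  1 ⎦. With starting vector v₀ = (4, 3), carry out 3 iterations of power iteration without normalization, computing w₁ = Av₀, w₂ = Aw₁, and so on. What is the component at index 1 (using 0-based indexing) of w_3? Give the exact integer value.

w1 = Av₀ = (27, 7)
w2 = Aw1 = (169, 34)
w3 = Aw2 = (1048, 203)
The requested component of w3 is 203.

203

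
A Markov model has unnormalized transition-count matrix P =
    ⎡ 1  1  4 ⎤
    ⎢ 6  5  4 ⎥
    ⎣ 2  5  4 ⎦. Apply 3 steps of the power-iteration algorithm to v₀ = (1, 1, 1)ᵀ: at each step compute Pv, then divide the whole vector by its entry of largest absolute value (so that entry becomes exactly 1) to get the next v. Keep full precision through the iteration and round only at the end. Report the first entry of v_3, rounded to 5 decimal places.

0.44050

Pv0 = (6.000000, 15.000000, 11.000000); divide by 15.000000 → v1 = (0.400000, 1.000000, 0.733333)
Pv1 = (4.333333, 10.333333, 8.733333); divide by 10.333333 → v2 = (0.419355, 1.000000, 0.845161)
Pv2 = (4.800000, 10.896774, 9.219355); divide by 10.896774 → v3 = (0.440497, 1.000000, 0.846063)
Requested entry of v3: 744/1689 = 0.44050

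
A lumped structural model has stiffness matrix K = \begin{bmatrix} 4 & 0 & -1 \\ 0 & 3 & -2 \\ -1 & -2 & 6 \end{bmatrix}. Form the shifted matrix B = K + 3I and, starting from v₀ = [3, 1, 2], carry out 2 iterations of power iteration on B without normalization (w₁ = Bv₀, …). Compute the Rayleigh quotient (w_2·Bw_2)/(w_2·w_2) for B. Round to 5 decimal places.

B = K + 3I has rows (7, 0, -1); (0, 6, -2); (-1, -2, 9)
w1 = Bv₀ = (7·3 + 0·1 + (-1)·2; 0·3 + 6·1 + (-2)·2; (-1)·3 + (-2)·1 + 9·2) = (19, 2, 13)
w2 = Bw1 = (7·19 + 0·2 + (-1)·13; 0·19 + 6·2 + (-2)·13; (-1)·19 + (-2)·2 + 9·13) = (120, -14, 94)
Bw2 = (746, -272, 754)
w2·Bw2 = 164204; w2·w2 = 23432; μ ≈ 164204/23432 = 7.00768

7.00768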